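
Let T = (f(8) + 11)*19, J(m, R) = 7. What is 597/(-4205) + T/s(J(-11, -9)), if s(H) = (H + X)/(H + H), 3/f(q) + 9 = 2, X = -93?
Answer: -5937901/180815 ≈ -32.840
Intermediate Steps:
f(q) = -3/7 (f(q) = 3/(-9 + 2) = 3/(-7) = 3*(-1/7) = -3/7)
T = 1406/7 (T = (-3/7 + 11)*19 = (74/7)*19 = 1406/7 ≈ 200.86)
s(H) = (-93 + H)/(2*H) (s(H) = (H - 93)/(H + H) = (-93 + H)/((2*H)) = (-93 + H)*(1/(2*H)) = (-93 + H)/(2*H))
597/(-4205) + T/s(J(-11, -9)) = 597/(-4205) + 1406/(7*(((1/2)*(-93 + 7)/7))) = 597*(-1/4205) + 1406/(7*(((1/2)*(1/7)*(-86)))) = -597/4205 + 1406/(7*(-43/7)) = -597/4205 + (1406/7)*(-7/43) = -597/4205 - 1406/43 = -5937901/180815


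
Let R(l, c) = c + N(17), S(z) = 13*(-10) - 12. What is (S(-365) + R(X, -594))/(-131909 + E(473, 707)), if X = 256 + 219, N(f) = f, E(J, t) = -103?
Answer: 719/132012 ≈ 0.0054465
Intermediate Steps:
S(z) = -142 (S(z) = -130 - 12 = -142)
X = 475
R(l, c) = 17 + c (R(l, c) = c + 17 = 17 + c)
(S(-365) + R(X, -594))/(-131909 + E(473, 707)) = (-142 + (17 - 594))/(-131909 - 103) = (-142 - 577)/(-132012) = -719*(-1/132012) = 719/132012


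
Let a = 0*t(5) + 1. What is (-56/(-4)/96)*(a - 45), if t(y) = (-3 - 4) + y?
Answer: -77/12 ≈ -6.4167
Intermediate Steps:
t(y) = -7 + y
a = 1 (a = 0*(-7 + 5) + 1 = 0*(-2) + 1 = 0 + 1 = 1)
(-56/(-4)/96)*(a - 45) = (-56/(-4)/96)*(1 - 45) = (-56*(-¼)*(1/96))*(-44) = (14*(1/96))*(-44) = (7/48)*(-44) = -77/12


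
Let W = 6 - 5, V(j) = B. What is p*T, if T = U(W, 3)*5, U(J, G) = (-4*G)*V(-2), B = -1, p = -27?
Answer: -1620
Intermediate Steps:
V(j) = -1
W = 1
U(J, G) = 4*G (U(J, G) = -4*G*(-1) = 4*G)
T = 60 (T = (4*3)*5 = 12*5 = 60)
p*T = -27*60 = -1620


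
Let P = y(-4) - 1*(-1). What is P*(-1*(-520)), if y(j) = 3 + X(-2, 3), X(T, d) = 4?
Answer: 4160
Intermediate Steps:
y(j) = 7 (y(j) = 3 + 4 = 7)
P = 8 (P = 7 - 1*(-1) = 7 + 1 = 8)
P*(-1*(-520)) = 8*(-1*(-520)) = 8*520 = 4160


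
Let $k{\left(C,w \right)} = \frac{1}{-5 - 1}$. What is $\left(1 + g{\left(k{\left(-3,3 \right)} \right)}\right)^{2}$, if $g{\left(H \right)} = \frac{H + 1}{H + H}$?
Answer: $\frac{9}{4} \approx 2.25$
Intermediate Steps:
$k{\left(C,w \right)} = - \frac{1}{6}$ ($k{\left(C,w \right)} = \frac{1}{-6} = - \frac{1}{6}$)
$g{\left(H \right)} = \frac{1 + H}{2 H}$
$\left(1 + g{\left(k{\left(-3,3 \right)} \right)}\right)^{2} = \left(1 + \frac{1 - \frac{1}{6}}{2 \left(- \frac{1}{6}\right)}\right)^{2} = \left(1 + \frac{1}{2} \left(-6\right) \frac{5}{6}\right)^{2} = \left(1 - \frac{5}{2}\right)^{2} = \left(- \frac{3}{2}\right)^{2} = \frac{9}{4}$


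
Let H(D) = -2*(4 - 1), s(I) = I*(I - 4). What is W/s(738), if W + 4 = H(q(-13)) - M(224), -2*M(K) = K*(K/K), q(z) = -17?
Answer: 17/90282 ≈ 0.00018830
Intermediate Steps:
s(I) = I*(-4 + I)
M(K) = -K/2 (M(K) = -K*K/K/2 = -K/2)
H(D) = -6 (H(D) = -2*3 = -6)
W = 102 (W = -4 + (-6 - (-1)*224/2) = -4 + (-6 - 1*(-112)) = -4 + (-6 + 112) = -4 + 106 = 102)
W/s(738) = 102/((738*(-4 + 738))) = 102/((738*734)) = 102/541692 = 102*(1/541692) = 17/90282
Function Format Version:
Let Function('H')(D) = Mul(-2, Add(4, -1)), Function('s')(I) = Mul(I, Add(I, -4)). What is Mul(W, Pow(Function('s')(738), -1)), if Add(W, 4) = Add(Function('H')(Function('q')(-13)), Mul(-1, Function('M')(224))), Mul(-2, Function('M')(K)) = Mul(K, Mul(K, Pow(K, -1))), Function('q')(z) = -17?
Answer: Rational(17, 90282) ≈ 0.00018830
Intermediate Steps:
Function('s')(I) = Mul(I, Add(-4, I))
Function('M')(K) = Mul(Rational(-1, 2), K) (Function('M')(K) = Mul(Rational(-1, 2), Mul(K, Mul(K, Pow(K, -1)))) = Mul(Rational(-1, 2), Mul(K, 1)) = Mul(Rational(-1, 2), K))
Function('H')(D) = -6 (Function('H')(D) = Mul(-2, 3) = -6)
W = 102 (W = Add(-4, Add(-6, Mul(-1, Mul(Rational(-1, 2), 224)))) = Add(-4, Add(-6, Mul(-1, -112))) = Add(-4, Add(-6, 112)) = Add(-4, 106) = 102)
Mul(W, Pow(Function('s')(738), -1)) = Mul(102, Pow(Mul(738, Add(-4, 738)), -1)) = Mul(102, Pow(Mul(738, 734), -1)) = Mul(102, Pow(541692, -1)) = Mul(102, Rational(1, 541692)) = Rational(17, 90282)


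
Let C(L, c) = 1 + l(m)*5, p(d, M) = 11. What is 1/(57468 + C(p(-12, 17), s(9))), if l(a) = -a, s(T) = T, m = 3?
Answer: 1/57454 ≈ 1.7405e-5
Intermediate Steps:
C(L, c) = -14 (C(L, c) = 1 - 1*3*5 = 1 - 3*5 = 1 - 15 = -14)
1/(57468 + C(p(-12, 17), s(9))) = 1/(57468 - 14) = 1/57454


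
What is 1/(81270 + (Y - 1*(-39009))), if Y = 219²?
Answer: 1/168240 ≈ 5.9439e-6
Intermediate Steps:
Y = 47961
1/(81270 + (Y - 1*(-39009))) = 1/(81270 + (47961 - 1*(-39009))) = 1/(81270 + (47961 + 39009)) = 1/(81270 + 86970) = 1/168240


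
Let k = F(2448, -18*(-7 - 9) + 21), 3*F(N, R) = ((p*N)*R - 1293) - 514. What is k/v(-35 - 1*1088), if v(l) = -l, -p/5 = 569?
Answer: -2152050847/3369 ≈ -6.3878e+5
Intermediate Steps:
p = -2845 (p = -5*569 = -2845)
F(N, R) = -1807/3 - 2845*N*R/3 (F(N, R) = (((-2845*N)*R - 1293) - 514)/3 = ((-2845*N*R - 1293) - 514)/3 = ((-1293 - 2845*N*R) - 514)/3 = (-1807 - 2845*N*R)/3 = -1807/3 - 2845*N*R/3)
k = -2152050847/3 (k = -1807/3 - 2845/3*2448*(-18*(-7 - 9) + 21) = -1807/3 - 2845/3*2448*(-18*(-16) + 21) = -1807/3 - 2845/3*2448*(288 + 21) = -1807/3 - 2845/3*2448*309 = -1807/3 - 717349680 = -2152050847/3 ≈ -7.1735e+8)
k/v(-35 - 1*1088) = -2152050847*(-1/(-35 - 1*1088))/3 = -2152050847*(-1/(-35 - 1088))/3 = -2152050847/(3*((-1*(-1123)))) = -2152050847/3/1123 = -2152050847/3*1/1123 = -2152050847/3369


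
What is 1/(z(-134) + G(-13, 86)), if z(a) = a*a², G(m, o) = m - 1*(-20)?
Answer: -1/2406097 ≈ -4.1561e-7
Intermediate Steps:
G(m, o) = 20 + m (G(m, o) = m + 20 = 20 + m)
z(a) = a³
1/(z(-134) + G(-13, 86)) = 1/((-134)³ + (20 - 13)) = 1/(-2406104 + 7) = 1/(-2406097) = -1/2406097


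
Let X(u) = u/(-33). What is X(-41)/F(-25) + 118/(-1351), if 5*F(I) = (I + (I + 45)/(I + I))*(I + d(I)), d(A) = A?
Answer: -933685/11324082 ≈ -0.082451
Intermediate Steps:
X(u) = -u/33 (X(u) = u*(-1/33) = -u/33)
F(I) = 2*I*(I + (45 + I)/(2*I))/5 (F(I) = ((I + (I + 45)/(I + I))*(I + I))/5 = ((I + (45 + I)/((2*I)))*(2*I))/5 = ((I + (45 + I)*(1/(2*I)))*(2*I))/5 = ((I + (45 + I)/(2*I))*(2*I))/5 = (2*I*(I + (45 + I)/(2*I)))/5 = 2*I*(I + (45 + I)/(2*I))/5)
X(-41)/F(-25) + 118/(-1351) = (-1/33*(-41))/(9 + (1/5)*(-25) + (2/5)*(-25)**2) + 118/(-1351) = 41/(33*(9 - 5 + (2/5)*625)) + 118*(-1/1351) = 41/(33*(9 - 5 + 250)) - 118/1351 = (41/33)/254 - 118/1351 = (41/33)*(1/254) - 118/1351 = 41/8382 - 118/1351 = -933685/11324082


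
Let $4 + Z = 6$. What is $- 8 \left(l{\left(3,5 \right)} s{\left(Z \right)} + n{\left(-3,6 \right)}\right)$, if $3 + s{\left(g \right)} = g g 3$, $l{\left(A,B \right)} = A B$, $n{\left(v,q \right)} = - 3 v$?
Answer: $-1152$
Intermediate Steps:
$Z = 2$ ($Z = -4 + 6 = 2$)
$s{\left(g \right)} = -3 + 3 g^{2}$ ($s{\left(g \right)} = -3 + g g 3 = -3 + g^{2} \cdot 3 = -3 + 3 g^{2}$)
$- 8 \left(l{\left(3,5 \right)} s{\left(Z \right)} + n{\left(-3,6 \right)}\right) = - 8 \left(3 \cdot 5 \left(-3 + 3 \cdot 2^{2}\right) - -9\right) = - 8 \left(15 \left(-3 + 3 \cdot 4\right) + 9\right) = - 8 \left(15 \left(-3 + 12\right) + 9\right) = - 8 \left(15 \cdot 9 + 9\right) = - 8 \left(135 + 9\right) = \left(-8\right) 144 = -1152$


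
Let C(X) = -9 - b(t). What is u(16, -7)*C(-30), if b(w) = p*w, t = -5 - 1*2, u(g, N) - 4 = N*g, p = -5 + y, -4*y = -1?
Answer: 4563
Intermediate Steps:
y = ¼ (y = -¼*(-1) = ¼ ≈ 0.25000)
p = -19/4 (p = -5 + ¼ = -19/4 ≈ -4.7500)
u(g, N) = 4 + N*g
t = -7 (t = -5 - 2 = -7)
b(w) = -19*w/4
C(X) = -169/4 (C(X) = -9 - (-19)*(-7)/4 = -9 - 1*133/4 = -9 - 133/4 = -169/4)
u(16, -7)*C(-30) = (4 - 7*16)*(-169/4) = (4 - 112)*(-169/4) = -108*(-169/4) = 4563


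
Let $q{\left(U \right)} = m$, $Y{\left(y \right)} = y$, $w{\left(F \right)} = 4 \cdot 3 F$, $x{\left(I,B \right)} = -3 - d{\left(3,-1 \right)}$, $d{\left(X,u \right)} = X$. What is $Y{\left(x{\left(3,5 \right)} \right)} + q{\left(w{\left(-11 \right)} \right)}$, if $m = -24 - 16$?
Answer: $-46$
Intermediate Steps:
$x{\left(I,B \right)} = -6$ ($x{\left(I,B \right)} = -3 - 3 = -6$)
$w{\left(F \right)} = 12 F$
$m = -40$ ($m = -24 - 16 = -40$)
$q{\left(U \right)} = -40$
$Y{\left(x{\left(3,5 \right)} \right)} + q{\left(w{\left(-11 \right)} \right)} = -6 - 40 = -46$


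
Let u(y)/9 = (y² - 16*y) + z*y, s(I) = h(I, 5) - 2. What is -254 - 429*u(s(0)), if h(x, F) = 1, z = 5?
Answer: -46586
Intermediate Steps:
s(I) = -1 (s(I) = 1 - 2 = -1)
u(y) = -99*y + 9*y² (u(y) = 9*((y² - 16*y) + 5*y) = 9*(y² - 11*y) = -99*y + 9*y²)
-254 - 429*u(s(0)) = -254 - 3861*(-1)*(-11 - 1) = -254 - 3861*(-1)*(-12) = -254 - 429*108 = -254 - 46332 = -46586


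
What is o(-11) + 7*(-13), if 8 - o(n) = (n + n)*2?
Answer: -39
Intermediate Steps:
o(n) = 8 - 4*n (o(n) = 8 - (n + n)*2 = 8 - 2*n*2 = 8 - 4*n)
o(-11) + 7*(-13) = (8 - 4*(-11)) + 7*(-13) = (8 + 44) - 91 = 52 - 91 = -39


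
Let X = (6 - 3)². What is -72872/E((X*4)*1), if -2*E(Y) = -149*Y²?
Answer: -9109/12069 ≈ -0.75474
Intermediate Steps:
X = 9 (X = 3² = 9)
E(Y) = 149*Y²/2 (E(Y) = -(-149)*Y²/2 = 149*Y²/2)
-72872/E((X*4)*1) = -72872/(149*((9*4)*1)²/2) = -72872/(149*(36*1)²/2) = -72872/((149/2)*36²) = -72872/((149/2)*1296) = -72872/96552 = -72872*1/96552 = -9109/12069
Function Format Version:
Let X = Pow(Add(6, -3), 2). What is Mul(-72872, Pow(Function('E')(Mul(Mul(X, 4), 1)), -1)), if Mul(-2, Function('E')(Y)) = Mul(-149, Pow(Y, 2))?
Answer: Rational(-9109, 12069) ≈ -0.75474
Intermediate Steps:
X = 9 (X = Pow(3, 2) = 9)
Function('E')(Y) = Mul(Rational(149, 2), Pow(Y, 2)) (Function('E')(Y) = Mul(Rational(-1, 2), Mul(-149, Pow(Y, 2))) = Mul(Rational(149, 2), Pow(Y, 2)))
Mul(-72872, Pow(Function('E')(Mul(Mul(X, 4), 1)), -1)) = Mul(-72872, Pow(Mul(Rational(149, 2), Pow(Mul(Mul(9, 4), 1), 2)), -1)) = Mul(-72872, Pow(Mul(Rational(149, 2), Pow(Mul(36, 1), 2)), -1)) = Mul(-72872, Pow(Mul(Rational(149, 2), Pow(36, 2)), -1)) = Mul(-72872, Pow(Mul(Rational(149, 2), 1296), -1)) = Mul(-72872, Pow(96552, -1)) = Mul(-72872, Rational(1, 96552)) = Rational(-9109, 12069)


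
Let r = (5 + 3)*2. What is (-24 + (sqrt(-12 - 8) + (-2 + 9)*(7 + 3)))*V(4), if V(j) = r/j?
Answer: 184 + 8*I*sqrt(5) ≈ 184.0 + 17.889*I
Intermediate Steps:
r = 16 (r = 8*2 = 16)
V(j) = 16/j
(-24 + (sqrt(-12 - 8) + (-2 + 9)*(7 + 3)))*V(4) = (-24 + (sqrt(-12 - 8) + (-2 + 9)*(7 + 3)))*(16/4) = (-24 + (sqrt(-20) + 7*10))*(16*(1/4)) = (-24 + (2*I*sqrt(5) + 70))*4 = (-24 + (70 + 2*I*sqrt(5)))*4 = (46 + 2*I*sqrt(5))*4 = 184 + 8*I*sqrt(5)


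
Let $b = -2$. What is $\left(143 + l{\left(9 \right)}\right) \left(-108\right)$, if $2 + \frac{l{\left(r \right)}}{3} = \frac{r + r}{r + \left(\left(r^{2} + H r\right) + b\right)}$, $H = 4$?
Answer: $- \frac{460134}{31} \approx -14843.0$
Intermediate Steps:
$l{\left(r \right)} = -6 + \frac{6 r}{-2 + r^{2} + 5 r}$ ($l{\left(r \right)} = -6 + 3 \frac{r + r}{r - \left(2 - r^{2} - 4 r\right)} = -6 + 3 \frac{2 r}{r + \left(-2 + r^{2} + 4 r\right)} = -6 + 3 \frac{2 r}{-2 + r^{2} + 5 r} = -6 + \frac{6 r}{-2 + r^{2} + 5 r}$)
$\left(143 + l{\left(9 \right)}\right) \left(-108\right) = \left(143 + \frac{6 \left(2 - 9^{2} - 36\right)}{-2 + 9^{2} + 5 \cdot 9}\right) \left(-108\right) = \left(143 + \frac{6 \left(2 - 81 - 36\right)}{-2 + 81 + 45}\right) \left(-108\right) = \left(143 + \frac{6 \left(2 - 81 - 36\right)}{124}\right) \left(-108\right) = \left(143 + 6 \cdot \frac{1}{124} \left(-115\right)\right) \left(-108\right) = \left(143 - \frac{345}{62}\right) \left(-108\right) = \frac{8521}{62} \left(-108\right) = - \frac{460134}{31}$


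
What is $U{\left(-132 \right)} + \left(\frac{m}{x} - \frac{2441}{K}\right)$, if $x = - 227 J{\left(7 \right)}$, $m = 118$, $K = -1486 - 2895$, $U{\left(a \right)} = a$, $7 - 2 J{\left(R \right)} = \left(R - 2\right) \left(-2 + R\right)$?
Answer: $- \frac{1175946635}{8950383} \approx -131.39$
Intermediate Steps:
$J{\left(R \right)} = \frac{7}{2} - \frac{\left(-2 + R\right)^{2}}{2}$ ($J{\left(R \right)} = \frac{7}{2} - \frac{\left(R - 2\right) \left(-2 + R\right)}{2} = \frac{7}{2} - \frac{\left(-2 + R\right) \left(-2 + R\right)}{2} = \frac{7}{2} - \frac{\left(-2 + R\right)^{2}}{2}$)
$K = -4381$
$x = 2043$ ($x = - 227 \left(\frac{7}{2} - \frac{\left(-2 + 7\right)^{2}}{2}\right) = - 227 \left(\frac{7}{2} - \frac{5^{2}}{2}\right) = - 227 \left(\frac{7}{2} - \frac{25}{2}\right) = \left(-227\right) \left(-9\right) = 2043$)
$U{\left(-132 \right)} + \left(\frac{m}{x} - \frac{2441}{K}\right) = -132 + \left(\frac{118}{2043} - \frac{2441}{-4381}\right) = -132 + \left(118 \cdot \frac{1}{2043} - - \frac{2441}{4381}\right) = -132 + \left(\frac{118}{2043} + \frac{2441}{4381}\right) = -132 + \frac{5503921}{8950383} = - \frac{1175946635}{8950383}$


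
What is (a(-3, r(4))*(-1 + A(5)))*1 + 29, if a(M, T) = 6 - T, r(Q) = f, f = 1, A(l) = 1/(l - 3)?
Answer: 53/2 ≈ 26.500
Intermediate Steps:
A(l) = 1/(-3 + l)
r(Q) = 1
(a(-3, r(4))*(-1 + A(5)))*1 + 29 = ((6 - 1*1)*(-1 + 1/(-3 + 5)))*1 + 29 = ((6 - 1)*(-1 + 1/2))*1 + 29 = (5*(-1 + ½))*1 + 29 = (5*(-½))*1 + 29 = -5/2*1 + 29 = -5/2 + 29 = 53/2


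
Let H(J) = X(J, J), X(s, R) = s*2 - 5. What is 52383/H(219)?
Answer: 52383/433 ≈ 120.98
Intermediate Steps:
X(s, R) = -5 + 2*s (X(s, R) = 2*s - 5 = -5 + 2*s)
H(J) = -5 + 2*J
52383/H(219) = 52383/(-5 + 2*219) = 52383/(-5 + 438) = 52383/433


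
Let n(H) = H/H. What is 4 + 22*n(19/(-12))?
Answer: 26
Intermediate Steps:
n(H) = 1
4 + 22*n(19/(-12)) = 4 + 22*1 = 4 + 22 = 26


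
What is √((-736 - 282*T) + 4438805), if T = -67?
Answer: √4456963 ≈ 2111.2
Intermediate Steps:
√((-736 - 282*T) + 4438805) = √((-736 - 282*(-67)) + 4438805) = √((-736 + 18894) + 4438805) = √(18158 + 4438805) = √4456963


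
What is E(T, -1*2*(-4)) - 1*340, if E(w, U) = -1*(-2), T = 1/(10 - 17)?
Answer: -338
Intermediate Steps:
T = -⅐ (T = 1/(-7) = -⅐ ≈ -0.14286)
E(w, U) = 2
E(T, -1*2*(-4)) - 1*340 = 2 - 1*340 = 2 - 340 = -338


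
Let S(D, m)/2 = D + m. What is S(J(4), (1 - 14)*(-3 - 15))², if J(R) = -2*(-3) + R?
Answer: 238144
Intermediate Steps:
J(R) = 6 + R
S(D, m) = 2*D + 2*m (S(D, m) = 2*(D + m) = 2*D + 2*m)
S(J(4), (1 - 14)*(-3 - 15))² = (2*(6 + 4) + 2*((1 - 14)*(-3 - 15)))² = (2*10 + 2*(-13*(-18)))² = (20 + 2*234)² = (20 + 468)² = 488² = 238144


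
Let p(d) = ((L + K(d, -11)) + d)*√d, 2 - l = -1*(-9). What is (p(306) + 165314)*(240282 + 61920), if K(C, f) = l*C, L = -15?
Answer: 49958221428 - 1678127706*√34 ≈ 4.0173e+10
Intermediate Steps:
l = -7 (l = 2 - (-1)*(-9) = 2 - 1*9 = 2 - 9 = -7)
K(C, f) = -7*C
p(d) = √d*(-15 - 6*d) (p(d) = ((-15 - 7*d) + d)*√d = (-15 - 6*d)*√d = √d*(-15 - 6*d))
(p(306) + 165314)*(240282 + 61920) = (√306*(-15 - 6*306) + 165314)*(240282 + 61920) = ((3*√34)*(-15 - 1836) + 165314)*302202 = ((3*√34)*(-1851) + 165314)*302202 = (-5553*√34 + 165314)*302202 = (165314 - 5553*√34)*302202 = 49958221428 - 1678127706*√34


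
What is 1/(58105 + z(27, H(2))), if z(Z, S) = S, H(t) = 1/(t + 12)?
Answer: 14/813471 ≈ 1.7210e-5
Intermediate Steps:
H(t) = 1/(12 + t)
1/(58105 + z(27, H(2))) = 1/(58105 + 1/(12 + 2)) = 1/(58105 + 1/14) = 1/(813471/14) = 14/813471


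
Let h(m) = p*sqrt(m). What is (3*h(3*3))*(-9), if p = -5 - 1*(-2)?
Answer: 243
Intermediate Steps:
p = -3 (p = -5 + 2 = -3)
h(m) = -3*sqrt(m)
(3*h(3*3))*(-9) = (3*(-3*sqrt(3*3)))*(-9) = (3*(-3*sqrt(9)))*(-9) = (3*(-3*3))*(-9) = (3*(-9))*(-9) = -27*(-9) = 243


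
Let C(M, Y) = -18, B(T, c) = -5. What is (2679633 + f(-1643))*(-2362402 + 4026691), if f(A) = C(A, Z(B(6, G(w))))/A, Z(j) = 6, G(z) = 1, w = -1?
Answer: 7327260391671693/1643 ≈ 4.4597e+12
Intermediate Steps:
f(A) = -18/A
(2679633 + f(-1643))*(-2362402 + 4026691) = (2679633 - 18/(-1643))*(-2362402 + 4026691) = (2679633 - 18*(-1/1643))*1664289 = (2679633 + 18/1643)*1664289 = (4402637037/1643)*1664289 = 7327260391671693/1643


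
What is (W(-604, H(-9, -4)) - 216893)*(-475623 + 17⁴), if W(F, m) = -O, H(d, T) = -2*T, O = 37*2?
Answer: 85073194634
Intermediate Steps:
O = 74
W(F, m) = -74 (W(F, m) = -1*74 = -74)
(W(-604, H(-9, -4)) - 216893)*(-475623 + 17⁴) = (-74 - 216893)*(-475623 + 17⁴) = -216967*(-475623 + 83521) = -216967*(-392102) = 85073194634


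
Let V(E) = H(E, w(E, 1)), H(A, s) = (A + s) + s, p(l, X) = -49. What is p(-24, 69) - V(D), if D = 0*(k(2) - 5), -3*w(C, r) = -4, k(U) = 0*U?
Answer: -155/3 ≈ -51.667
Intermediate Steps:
k(U) = 0
w(C, r) = 4/3 (w(C, r) = -1/3*(-4) = 4/3)
D = 0 (D = 0*(0 - 5) = 0*(-5) = 0)
H(A, s) = A + 2*s
V(E) = 8/3 + E (V(E) = E + 2*(4/3) = E + 8/3 = 8/3 + E)
p(-24, 69) - V(D) = -49 - (8/3 + 0) = -49 - 1*8/3 = -49 - 8/3 = -155/3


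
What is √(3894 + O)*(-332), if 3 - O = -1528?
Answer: -1660*√217 ≈ -24453.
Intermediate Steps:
O = 1531 (O = 3 - 1*(-1528) = 3 + 1528 = 1531)
√(3894 + O)*(-332) = √(3894 + 1531)*(-332) = √5425*(-332) = (5*√217)*(-332) = -1660*√217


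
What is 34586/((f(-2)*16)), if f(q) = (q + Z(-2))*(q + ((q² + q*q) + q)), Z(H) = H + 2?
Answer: -17293/64 ≈ -270.20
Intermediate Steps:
Z(H) = 2 + H
f(q) = q*(2*q + 2*q²) (f(q) = (q + (2 - 2))*(q + ((q² + q*q) + q)) = (q + 0)*(q + ((q² + q²) + q)) = q*(q + (2*q² + q)) = q*(q + (q + 2*q²)) = q*(2*q + 2*q²))
34586/((f(-2)*16)) = 34586/(((2*(-2)²*(1 - 2))*16)) = 34586/(((2*4*(-1))*16)) = 34586/((-8*16)) = 34586/(-128) = 34586*(-1/128) = -17293/64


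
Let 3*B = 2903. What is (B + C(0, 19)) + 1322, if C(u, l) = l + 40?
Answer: 7046/3 ≈ 2348.7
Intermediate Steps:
C(u, l) = 40 + l
B = 2903/3 (B = (⅓)*2903 = 2903/3 ≈ 967.67)
(B + C(0, 19)) + 1322 = (2903/3 + (40 + 19)) + 1322 = (2903/3 + 59) + 1322 = 3080/3 + 1322 = 7046/3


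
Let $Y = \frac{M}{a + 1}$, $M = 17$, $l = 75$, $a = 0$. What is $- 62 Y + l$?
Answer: $-979$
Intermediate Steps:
$Y = 17$ ($Y = \frac{17}{0 + 1} = \frac{17}{1} = 17 \cdot 1 = 17$)
$- 62 Y + l = \left(-62\right) 17 + 75 = -1054 + 75 = -979$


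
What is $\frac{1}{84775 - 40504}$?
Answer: $\frac{1}{44271} \approx 2.2588 \cdot 10^{-5}$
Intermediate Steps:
$\frac{1}{84775 - 40504} = \frac{1}{44271}$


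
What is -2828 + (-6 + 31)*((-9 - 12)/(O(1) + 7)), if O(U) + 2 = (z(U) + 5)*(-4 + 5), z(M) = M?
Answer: -31633/11 ≈ -2875.7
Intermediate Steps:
O(U) = 3 + U (O(U) = -2 + (U + 5)*(-4 + 5) = -2 + (5 + U)*1 = -2 + (5 + U) = 3 + U)
-2828 + (-6 + 31)*((-9 - 12)/(O(1) + 7)) = -2828 + (-6 + 31)*((-9 - 12)/((3 + 1) + 7)) = -2828 + 25*(-21/(4 + 7)) = -2828 + 25*(-21/11) = -2828 - 525/11 = -31633/11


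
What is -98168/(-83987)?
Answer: 98168/83987 ≈ 1.1688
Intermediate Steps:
-98168/(-83987) = -98168*(-1)/83987 = -1*(-98168/83987) = 98168/83987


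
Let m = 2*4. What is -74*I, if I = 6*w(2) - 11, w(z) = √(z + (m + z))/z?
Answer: 814 - 444*√3 ≈ 44.969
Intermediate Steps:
m = 8
w(z) = √(8 + 2*z)/z (w(z) = √(z + (8 + z))/z = √(8 + 2*z)/z)
I = -11 + 6*√3 (I = 6*(√(8 + 2*2)/2) - 11 = 6*(√(8 + 4)/2) - 11 = 6*(√12/2) - 11 = 6*((2*√3)/2) - 11 = 6*√3 - 11 = -11 + 6*√3 ≈ -0.60770)
-74*I = -74*(-11 + 6*√3) = 814 - 444*√3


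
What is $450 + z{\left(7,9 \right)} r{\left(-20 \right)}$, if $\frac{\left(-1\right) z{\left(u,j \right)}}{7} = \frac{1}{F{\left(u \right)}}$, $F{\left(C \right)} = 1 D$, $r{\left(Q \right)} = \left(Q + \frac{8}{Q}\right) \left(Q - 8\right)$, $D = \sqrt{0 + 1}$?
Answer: $- \frac{17742}{5} \approx -3548.4$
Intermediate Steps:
$D = 1$ ($D = \sqrt{1} = 1$)
$r{\left(Q \right)} = \left(-8 + Q\right) \left(Q + \frac{8}{Q}\right)$ ($r{\left(Q \right)} = \left(Q + \frac{8}{Q}\right) \left(-8 + Q\right) = \left(-8 + Q\right) \left(Q + \frac{8}{Q}\right)$)
$F{\left(C \right)} = 1$ ($F{\left(C \right)} = 1 \cdot 1 = 1$)
$z{\left(u,j \right)} = -7$ ($z{\left(u,j \right)} = - \frac{7}{1} = \left(-7\right) 1 = -7$)
$450 + z{\left(7,9 \right)} r{\left(-20 \right)} = 450 - 7 \left(8 + \left(-20\right)^{2} - \frac{64}{-20} - -160\right) = 450 - 7 \left(8 + 400 - - \frac{16}{5} + 160\right) = 450 - 7 \left(8 + 400 + \frac{16}{5} + 160\right) = 450 - \frac{19992}{5} = - \frac{17742}{5}$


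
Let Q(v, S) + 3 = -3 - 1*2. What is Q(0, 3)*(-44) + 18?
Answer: 370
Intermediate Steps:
Q(v, S) = -8 (Q(v, S) = -3 + (-3 - 1*2) = -3 + (-3 - 2) = -3 - 5 = -8)
Q(0, 3)*(-44) + 18 = -8*(-44) + 18 = 352 + 18 = 370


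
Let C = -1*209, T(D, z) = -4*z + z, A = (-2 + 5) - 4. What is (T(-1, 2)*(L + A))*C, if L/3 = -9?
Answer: -35112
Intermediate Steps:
A = -1 (A = 3 - 4 = -1)
L = -27 (L = 3*(-9) = -27)
T(D, z) = -3*z
C = -209
(T(-1, 2)*(L + A))*C = ((-3*2)*(-27 - 1))*(-209) = -6*(-28)*(-209) = 168*(-209) = -35112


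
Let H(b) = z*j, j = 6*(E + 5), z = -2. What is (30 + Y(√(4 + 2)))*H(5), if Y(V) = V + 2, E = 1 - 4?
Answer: -768 - 24*√6 ≈ -826.79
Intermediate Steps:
E = -3
j = 12 (j = 6*(-3 + 5) = 6*2 = 12)
H(b) = -24 (H(b) = -2*12 = -24)
Y(V) = 2 + V
(30 + Y(√(4 + 2)))*H(5) = (30 + (2 + √(4 + 2)))*(-24) = (30 + (2 + √6))*(-24) = (32 + √6)*(-24) = -768 - 24*√6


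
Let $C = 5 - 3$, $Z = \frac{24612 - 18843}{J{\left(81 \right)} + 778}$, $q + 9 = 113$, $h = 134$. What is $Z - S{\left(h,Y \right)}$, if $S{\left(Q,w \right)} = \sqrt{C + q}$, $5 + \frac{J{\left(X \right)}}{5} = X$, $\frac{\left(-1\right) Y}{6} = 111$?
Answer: $\frac{1923}{386} - \sqrt{106} \approx -5.3138$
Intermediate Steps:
$Y = -666$ ($Y = \left(-6\right) 111 = -666$)
$J{\left(X \right)} = -25 + 5 X$
$q = 104$ ($q = -9 + 113 = 104$)
$Z = \frac{1923}{386}$ ($Z = \frac{24612 - 18843}{\left(-25 + 5 \cdot 81\right) + 778} = \frac{5769}{\left(-25 + 405\right) + 778} = \frac{5769}{380 + 778} = \frac{5769}{1158} = 5769 \cdot \frac{1}{1158} = \frac{1923}{386} \approx 4.9819$)
$C = 2$
$S{\left(Q,w \right)} = \sqrt{106}$ ($S{\left(Q,w \right)} = \sqrt{2 + 104} = \sqrt{106}$)
$Z - S{\left(h,Y \right)} = \frac{1923}{386} - \sqrt{106}$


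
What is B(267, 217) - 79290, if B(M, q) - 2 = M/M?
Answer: -79287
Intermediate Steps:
B(M, q) = 3 (B(M, q) = 2 + M/M = 2 + 1 = 3)
B(267, 217) - 79290 = 3 - 79290 = -79287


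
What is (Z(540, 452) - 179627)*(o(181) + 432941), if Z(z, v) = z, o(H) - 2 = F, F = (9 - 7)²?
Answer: -77535179389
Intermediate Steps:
F = 4 (F = 2² = 4)
o(H) = 6 (o(H) = 2 + 4 = 6)
(Z(540, 452) - 179627)*(o(181) + 432941) = (540 - 179627)*(6 + 432941) = -179087*432947 = -77535179389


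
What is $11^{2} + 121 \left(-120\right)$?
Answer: $-14399$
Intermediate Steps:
$11^{2} + 121 \left(-120\right) = 121 - 14520 = -14399$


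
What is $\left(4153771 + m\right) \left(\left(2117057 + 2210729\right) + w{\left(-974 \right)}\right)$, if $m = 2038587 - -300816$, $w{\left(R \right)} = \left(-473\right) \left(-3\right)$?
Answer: $28110281346670$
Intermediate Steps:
$w{\left(R \right)} = 1419$
$m = 2339403$ ($m = 2038587 + 300816 = 2339403$)
$\left(4153771 + m\right) \left(\left(2117057 + 2210729\right) + w{\left(-974 \right)}\right) = \left(4153771 + 2339403\right) \left(\left(2117057 + 2210729\right) + 1419\right) = 6493174 \left(4327786 + 1419\right) = 6493174 \cdot 4329205 = 28110281346670$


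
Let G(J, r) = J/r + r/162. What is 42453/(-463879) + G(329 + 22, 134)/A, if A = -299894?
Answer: -138203968654139/1509949095877404 ≈ -0.091529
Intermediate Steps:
G(J, r) = r/162 + J/r (G(J, r) = J/r + r*(1/162) = J/r + r/162 = r/162 + J/r)
42453/(-463879) + G(329 + 22, 134)/A = 42453/(-463879) + ((1/162)*134 + (329 + 22)/134)/(-299894) = 42453*(-1/463879) + (67/81 + 351*(1/134))*(-1/299894) = -42453/463879 + (67/81 + 351/134)*(-1/299894) = -42453/463879 + (37409/10854)*(-1/299894) = -42453/463879 - 37409/3255049476 = -138203968654139/1509949095877404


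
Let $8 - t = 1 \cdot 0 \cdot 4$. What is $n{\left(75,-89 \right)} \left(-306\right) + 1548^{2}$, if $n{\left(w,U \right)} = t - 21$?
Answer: $2400282$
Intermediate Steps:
$t = 8$ ($t = 8 - 1 \cdot 0 \cdot 4 = 8 - 0 \cdot 4 = 8 - 0 = 8 + 0 = 8$)
$n{\left(w,U \right)} = -13$ ($n{\left(w,U \right)} = 8 - 21 = -13$)
$n{\left(75,-89 \right)} \left(-306\right) + 1548^{2} = \left(-13\right) \left(-306\right) + 1548^{2} = 3978 + 2396304 = 2400282$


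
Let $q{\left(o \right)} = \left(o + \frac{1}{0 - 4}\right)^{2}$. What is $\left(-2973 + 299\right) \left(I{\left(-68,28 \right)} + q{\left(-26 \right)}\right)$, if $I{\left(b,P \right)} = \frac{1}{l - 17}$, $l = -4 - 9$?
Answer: $- \frac{221095679}{120} \approx -1.8425 \cdot 10^{6}$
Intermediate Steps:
$l = -13$
$I{\left(b,P \right)} = - \frac{1}{30}$ ($I{\left(b,P \right)} = \frac{1}{-13 - 17} = \frac{1}{-30} = - \frac{1}{30}$)
$q{\left(o \right)} = \left(- \frac{1}{4} + o\right)^{2}$ ($q{\left(o \right)} = \left(o + \frac{1}{-4}\right)^{2} = \left(o - \frac{1}{4}\right)^{2} = \left(- \frac{1}{4} + o\right)^{2}$)
$\left(-2973 + 299\right) \left(I{\left(-68,28 \right)} + q{\left(-26 \right)}\right) = \left(-2973 + 299\right) \left(- \frac{1}{30} + \frac{\left(-1 + 4 \left(-26\right)\right)^{2}}{16}\right) = - 2674 \left(- \frac{1}{30} + \frac{\left(-1 - 104\right)^{2}}{16}\right) = - 2674 \left(- \frac{1}{30} + \frac{\left(-105\right)^{2}}{16}\right) = - 2674 \left(- \frac{1}{30} + \frac{1}{16} \cdot 11025\right) = - 2674 \left(- \frac{1}{30} + \frac{11025}{16}\right) = \left(-2674\right) \frac{165367}{240} = - \frac{221095679}{120}$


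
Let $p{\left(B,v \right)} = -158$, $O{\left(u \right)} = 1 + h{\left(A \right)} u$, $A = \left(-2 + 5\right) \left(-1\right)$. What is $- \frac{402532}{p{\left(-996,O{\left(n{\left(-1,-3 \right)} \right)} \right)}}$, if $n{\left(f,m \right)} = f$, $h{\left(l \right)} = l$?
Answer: $\frac{201266}{79} \approx 2547.7$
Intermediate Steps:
$A = -3$ ($A = 3 \left(-1\right) = -3$)
$O{\left(u \right)} = 1 - 3 u$
$- \frac{402532}{p{\left(-996,O{\left(n{\left(-1,-3 \right)} \right)} \right)}} = - \frac{402532}{-158} = \left(-402532\right) \left(- \frac{1}{158}\right) = \frac{201266}{79}$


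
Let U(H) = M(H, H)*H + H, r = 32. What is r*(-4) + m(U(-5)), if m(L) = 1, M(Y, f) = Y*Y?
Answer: -127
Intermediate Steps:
M(Y, f) = Y²
U(H) = H + H³ (U(H) = H²*H + H = H³ + H = H + H³)
r*(-4) + m(U(-5)) = 32*(-4) + 1 = -128 + 1 = -127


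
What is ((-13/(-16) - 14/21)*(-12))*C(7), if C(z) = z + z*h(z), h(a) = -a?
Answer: 147/2 ≈ 73.500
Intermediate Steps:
C(z) = z - z² (C(z) = z + z*(-z) = z - z²)
((-13/(-16) - 14/21)*(-12))*C(7) = ((-13/(-16) - 14/21)*(-12))*(7*(1 - 1*7)) = ((-13*(-1/16) - 14*1/21)*(-12))*(7*(1 - 7)) = ((13/16 - ⅔)*(-12))*(7*(-6)) = ((7/48)*(-12))*(-42) = -7/4*(-42) = 147/2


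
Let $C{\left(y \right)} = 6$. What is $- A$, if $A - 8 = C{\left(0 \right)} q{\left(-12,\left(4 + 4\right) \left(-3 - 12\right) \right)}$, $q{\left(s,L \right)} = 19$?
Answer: $-122$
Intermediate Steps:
$A = 122$ ($A = 8 + 6 \cdot 19 = 8 + 114 = 122$)
$- A = \left(-1\right) 122 = -122$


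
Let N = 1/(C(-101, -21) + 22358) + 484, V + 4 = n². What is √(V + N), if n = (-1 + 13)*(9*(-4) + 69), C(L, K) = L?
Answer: √8657817381529/7419 ≈ 396.61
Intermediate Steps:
n = 396 (n = 12*(-36 + 69) = 12*33 = 396)
V = 156812 (V = -4 + 396² = -4 + 156816 = 156812)
N = 10772389/22257 (N = 1/(-101 + 22358) + 484 = 1/22257 + 484 = 10772389/22257 ≈ 484.00)
√(V + N) = √(156812 + 10772389/22257) = √(3500937073/22257) = √8657817381529/7419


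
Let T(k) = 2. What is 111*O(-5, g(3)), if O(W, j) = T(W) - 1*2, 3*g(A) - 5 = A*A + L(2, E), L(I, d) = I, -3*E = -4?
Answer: 0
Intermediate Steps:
E = 4/3 (E = -⅓*(-4) = 4/3 ≈ 1.3333)
g(A) = 7/3 + A²/3 (g(A) = 5/3 + (A*A + 2)/3 = 5/3 + (A² + 2)/3 = 5/3 + (2 + A²)/3 = 5/3 + (⅔ + A²/3) = 7/3 + A²/3)
O(W, j) = 0 (O(W, j) = 2 - 1*2 = 2 - 2 = 0)
111*O(-5, g(3)) = 111*0 = 0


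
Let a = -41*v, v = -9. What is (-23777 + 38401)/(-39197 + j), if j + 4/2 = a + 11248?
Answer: -7312/13791 ≈ -0.53020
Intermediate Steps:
a = 369 (a = -41*(-9) = 369)
j = 11615 (j = -2 + (369 + 11248) = -2 + 11617 = 11615)
(-23777 + 38401)/(-39197 + j) = (-23777 + 38401)/(-39197 + 11615) = 14624/(-27582) = 14624*(-1/27582) = -7312/13791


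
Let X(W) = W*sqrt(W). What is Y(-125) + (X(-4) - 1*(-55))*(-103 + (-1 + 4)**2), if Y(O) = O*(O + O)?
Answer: 26080 + 752*I ≈ 26080.0 + 752.0*I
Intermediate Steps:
X(W) = W**(3/2)
Y(O) = 2*O**2 (Y(O) = O*(2*O) = 2*O**2)
Y(-125) + (X(-4) - 1*(-55))*(-103 + (-1 + 4)**2) = 2*(-125)**2 + ((-4)**(3/2) - 1*(-55))*(-103 + (-1 + 4)**2) = 2*15625 + (-8*I + 55)*(-103 + 3**2) = 31250 + (55 - 8*I)*(-103 + 9) = 31250 + (55 - 8*I)*(-94) = 31250 + (-5170 + 752*I) = 26080 + 752*I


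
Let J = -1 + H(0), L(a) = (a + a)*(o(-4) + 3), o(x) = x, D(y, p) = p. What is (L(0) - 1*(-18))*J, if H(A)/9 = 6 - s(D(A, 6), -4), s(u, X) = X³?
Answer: 11322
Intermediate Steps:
L(a) = -2*a (L(a) = (a + a)*(-4 + 3) = (2*a)*(-1) = -2*a)
H(A) = 630 (H(A) = 9*(6 - 1*(-4)³) = 9*(6 - 1*(-64)) = 9*(6 + 64) = 9*70 = 630)
J = 629 (J = -1 + 630 = 629)
(L(0) - 1*(-18))*J = (-2*0 - 1*(-18))*629 = (0 + 18)*629 = 18*629 = 11322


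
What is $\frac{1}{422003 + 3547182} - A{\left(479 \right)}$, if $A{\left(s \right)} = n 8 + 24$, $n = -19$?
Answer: $\frac{508055681}{3969185} \approx 128.0$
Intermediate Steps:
$A{\left(s \right)} = -128$ ($A{\left(s \right)} = \left(-19\right) 8 + 24 = -152 + 24 = -128$)
$\frac{1}{422003 + 3547182} - A{\left(479 \right)} = \frac{1}{422003 + 3547182} - -128 = \frac{1}{3969185} + 128 = \frac{508055681}{3969185}$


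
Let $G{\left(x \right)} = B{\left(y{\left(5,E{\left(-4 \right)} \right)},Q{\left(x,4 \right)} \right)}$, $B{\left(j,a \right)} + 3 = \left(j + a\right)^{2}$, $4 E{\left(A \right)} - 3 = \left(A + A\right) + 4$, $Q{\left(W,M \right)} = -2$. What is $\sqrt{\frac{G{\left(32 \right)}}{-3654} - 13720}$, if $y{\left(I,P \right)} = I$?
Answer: $\frac{i \sqrt{5088487929}}{609} \approx 117.13 i$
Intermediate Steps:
$E{\left(A \right)} = \frac{7}{4} + \frac{A}{2}$ ($E{\left(A \right)} = \frac{3}{4} + \frac{\left(A + A\right) + 4}{4} = \frac{3}{4} + \frac{2 A + 4}{4} = \frac{3}{4} + \frac{4 + 2 A}{4} = \frac{3}{4} + \left(1 + \frac{A}{2}\right) = \frac{7}{4} + \frac{A}{2}$)
$B{\left(j,a \right)} = -3 + \left(a + j\right)^{2}$ ($B{\left(j,a \right)} = -3 + \left(j + a\right)^{2} = -3 + \left(a + j\right)^{2}$)
$G{\left(x \right)} = 6$ ($G{\left(x \right)} = -3 + \left(-2 + 5\right)^{2} = -3 + 3^{2} = -3 + 9 = 6$)
$\sqrt{\frac{G{\left(32 \right)}}{-3654} - 13720} = \sqrt{\frac{6}{-3654} - 13720} = \sqrt{6 \left(- \frac{1}{3654}\right) - 13720} = \sqrt{- \frac{1}{609} - 13720} = \sqrt{- \frac{8355481}{609}} = \frac{i \sqrt{5088487929}}{609}$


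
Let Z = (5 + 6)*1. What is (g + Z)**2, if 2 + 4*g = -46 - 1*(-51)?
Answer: 2209/16 ≈ 138.06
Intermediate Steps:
g = 3/4 (g = -1/2 + (-46 - 1*(-51))/4 = -1/2 + (-46 + 51)/4 = -1/2 + (1/4)*5 = -1/2 + 5/4 = 3/4 ≈ 0.75000)
Z = 11 (Z = 11*1 = 11)
(g + Z)**2 = (3/4 + 11)**2 = (47/4)**2 = 2209/16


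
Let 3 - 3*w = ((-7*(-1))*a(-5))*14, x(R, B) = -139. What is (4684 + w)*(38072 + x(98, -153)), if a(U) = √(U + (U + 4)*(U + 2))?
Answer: 177716105 - 3717434*I*√2/3 ≈ 1.7772e+8 - 1.7524e+6*I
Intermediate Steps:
a(U) = √(U + (2 + U)*(4 + U)) (a(U) = √(U + (4 + U)*(2 + U)) = √(U + (2 + U)*(4 + U)))
w = 1 - 98*I*√2/3 (w = 1 - (-7*(-1))*√(8 + (-5)² + 7*(-5))*14/3 = 1 - 7*√(8 + 25 - 35)*14/3 = 1 - 7*√(-2)*14/3 = 1 - 7*(I*√2)*14/3 = 1 - 7*I*√2*14/3 = 1 - 98*I*√2/3 ≈ 1.0 - 46.198*I)
(4684 + w)*(38072 + x(98, -153)) = (4684 + (1 - 98*I*√2/3))*(38072 - 139) = (4685 - 98*I*√2/3)*37933 = 177716105 - 3717434*I*√2/3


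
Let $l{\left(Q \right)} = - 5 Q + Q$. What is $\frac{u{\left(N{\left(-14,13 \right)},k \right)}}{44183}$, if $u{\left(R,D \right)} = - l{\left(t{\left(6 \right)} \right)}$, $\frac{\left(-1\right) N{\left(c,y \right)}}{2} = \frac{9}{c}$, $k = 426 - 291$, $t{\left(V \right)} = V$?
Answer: $\frac{24}{44183} \approx 0.0005432$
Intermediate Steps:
$k = 135$ ($k = 426 - 291 = 135$)
$N{\left(c,y \right)} = - \frac{18}{c}$ ($N{\left(c,y \right)} = - 2 \frac{9}{c} = - \frac{18}{c}$)
$l{\left(Q \right)} = - 4 Q$
$u{\left(R,D \right)} = 24$ ($u{\left(R,D \right)} = - \left(-4\right) 6 = \left(-1\right) \left(-24\right) = 24$)
$\frac{u{\left(N{\left(-14,13 \right)},k \right)}}{44183} = \frac{24}{44183}$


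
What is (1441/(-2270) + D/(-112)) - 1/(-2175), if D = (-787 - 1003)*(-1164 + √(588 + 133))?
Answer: -64296296146/3456075 + 895*√721/56 ≈ -18175.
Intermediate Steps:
D = 2083560 - 1790*√721 (D = -1790*(-1164 + √721) = 2083560 - 1790*√721 ≈ 2.0355e+6)
(1441/(-2270) + D/(-112)) - 1/(-2175) = (1441/(-2270) + (2083560 - 1790*√721)/(-112)) - 1/(-2175) = (1441*(-1/2270) + (2083560 - 1790*√721)*(-1/112)) - 1*(-1/2175) = (-1441/2270 + (-260445/14 + 895*√721/56)) + 1/2175 = (-147807581/7945 + 895*√721/56) + 1/2175 = -64296296146/3456075 + 895*√721/56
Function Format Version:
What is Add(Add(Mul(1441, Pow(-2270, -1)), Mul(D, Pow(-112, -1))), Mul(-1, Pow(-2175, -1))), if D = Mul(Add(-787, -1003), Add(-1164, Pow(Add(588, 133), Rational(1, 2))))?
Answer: Add(Rational(-64296296146, 3456075), Mul(Rational(895, 56), Pow(721, Rational(1, 2)))) ≈ -18175.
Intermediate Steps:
D = Add(2083560, Mul(-1790, Pow(721, Rational(1, 2)))) (D = Mul(-1790, Add(-1164, Pow(721, Rational(1, 2)))) = Add(2083560, Mul(-1790, Pow(721, Rational(1, 2)))) ≈ 2.0355e+6)
Add(Add(Mul(1441, Pow(-2270, -1)), Mul(D, Pow(-112, -1))), Mul(-1, Pow(-2175, -1))) = Add(Add(Mul(1441, Pow(-2270, -1)), Mul(Add(2083560, Mul(-1790, Pow(721, Rational(1, 2)))), Pow(-112, -1))), Mul(-1, Pow(-2175, -1))) = Add(Add(Mul(1441, Rational(-1, 2270)), Mul(Add(2083560, Mul(-1790, Pow(721, Rational(1, 2)))), Rational(-1, 112))), Mul(-1, Rational(-1, 2175))) = Add(Add(Rational(-1441, 2270), Add(Rational(-260445, 14), Mul(Rational(895, 56), Pow(721, Rational(1, 2))))), Rational(1, 2175)) = Add(Add(Rational(-147807581, 7945), Mul(Rational(895, 56), Pow(721, Rational(1, 2)))), Rational(1, 2175)) = Add(Rational(-64296296146, 3456075), Mul(Rational(895, 56), Pow(721, Rational(1, 2))))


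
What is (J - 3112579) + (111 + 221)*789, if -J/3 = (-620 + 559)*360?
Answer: -2784751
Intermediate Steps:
J = 65880 (J = -3*(-620 + 559)*360 = -(-183)*360 = -3*(-21960) = 65880)
(J - 3112579) + (111 + 221)*789 = (65880 - 3112579) + (111 + 221)*789 = -3046699 + 332*789 = -3046699 + 261948 = -2784751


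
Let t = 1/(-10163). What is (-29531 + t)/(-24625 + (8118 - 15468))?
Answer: 300123554/324961925 ≈ 0.92356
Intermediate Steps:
t = -1/10163 ≈ -9.8396e-5
(-29531 + t)/(-24625 + (8118 - 15468)) = (-29531 - 1/10163)/(-24625 + (8118 - 15468)) = -300123554/(10163*(-24625 - 7350)) = -300123554/10163/(-31975) = -300123554/10163*(-1/31975) = 300123554/324961925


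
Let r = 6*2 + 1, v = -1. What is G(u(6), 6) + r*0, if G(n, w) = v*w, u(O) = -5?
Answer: -6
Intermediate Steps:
r = 13 (r = 12 + 1 = 13)
G(n, w) = -w
G(u(6), 6) + r*0 = -1*6 + 13*0 = -6 + 0 = -6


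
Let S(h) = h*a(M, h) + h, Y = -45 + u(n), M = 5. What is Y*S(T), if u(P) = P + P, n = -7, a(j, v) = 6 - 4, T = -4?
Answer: 708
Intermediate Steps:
a(j, v) = 2
u(P) = 2*P
Y = -59 (Y = -45 + 2*(-7) = -45 - 14 = -59)
S(h) = 3*h (S(h) = h*2 + h = 2*h + h = 3*h)
Y*S(T) = -177*(-4) = -59*(-12) = 708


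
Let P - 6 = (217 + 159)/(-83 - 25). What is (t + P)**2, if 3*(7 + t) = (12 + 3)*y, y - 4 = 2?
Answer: 474721/729 ≈ 651.19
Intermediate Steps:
y = 6 (y = 4 + 2 = 6)
t = 23 (t = -7 + ((12 + 3)*6)/3 = -7 + (15*6)/3 = -7 + (1/3)*90 = -7 + 30 = 23)
P = 68/27 (P = 6 + (217 + 159)/(-83 - 25) = 6 + 376/(-108) = 6 + 376*(-1/108) = 6 - 94/27 = 68/27 ≈ 2.5185)
(t + P)**2 = (23 + 68/27)**2 = (689/27)**2 = 474721/729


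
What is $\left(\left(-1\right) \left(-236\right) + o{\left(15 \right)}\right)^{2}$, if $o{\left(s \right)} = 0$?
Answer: $55696$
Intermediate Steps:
$\left(\left(-1\right) \left(-236\right) + o{\left(15 \right)}\right)^{2} = \left(\left(-1\right) \left(-236\right) + 0\right)^{2} = \left(236 + 0\right)^{2} = 236^{2} = 55696$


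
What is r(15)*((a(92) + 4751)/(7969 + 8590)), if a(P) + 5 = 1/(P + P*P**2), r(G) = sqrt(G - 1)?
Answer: 3696089881*sqrt(14)/12895818020 ≈ 1.0724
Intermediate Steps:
r(G) = sqrt(-1 + G)
a(P) = -5 + 1/(P + P**3) (a(P) = -5 + 1/(P + P*P**2) = -5 + 1/(P + P**3))
r(15)*((a(92) + 4751)/(7969 + 8590)) = sqrt(-1 + 15)*(((1 - 5*92 - 5*92**3)/(92 + 92**3) + 4751)/(7969 + 8590)) = sqrt(14)*(((1 - 460 - 5*778688)/(92 + 778688) + 4751)/16559) = sqrt(14)*(((1 - 460 - 3893440)/778780 + 4751)*(1/16559)) = sqrt(14)*(((1/778780)*(-3893899) + 4751)*(1/16559)) = sqrt(14)*((-3893899/778780 + 4751)*(1/16559)) = sqrt(14)*((3696089881/778780)*(1/16559)) = sqrt(14)*(3696089881/12895818020) = 3696089881*sqrt(14)/12895818020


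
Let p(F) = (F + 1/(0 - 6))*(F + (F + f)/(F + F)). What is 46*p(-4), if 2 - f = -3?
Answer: 6325/8 ≈ 790.63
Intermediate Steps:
f = 5 (f = 2 - 1*(-3) = 2 + 3 = 5)
p(F) = (-⅙ + F)*(F + (5 + F)/(2*F)) (p(F) = (F + 1/(0 - 6))*(F + (F + 5)/(F + F)) = (F + 1/(-6))*(F + (5 + F)/((2*F))) = (F - ⅙)*(F + (5 + F)*(1/(2*F))) = (-⅙ + F)*(F + (5 + F)/(2*F)))
46*p(-4) = 46*(29/12 + (-4)² - 5/12/(-4) + (⅓)*(-4)) = 46*(29/12 + 16 - 5/12*(-¼) - 4/3) = 46*(29/12 + 16 + 5/48 - 4/3) = 46*(275/16) = 6325/8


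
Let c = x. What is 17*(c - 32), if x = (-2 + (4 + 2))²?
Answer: -272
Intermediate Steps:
x = 16 (x = (-2 + 6)² = 4² = 16)
c = 16
17*(c - 32) = 17*(16 - 32) = 17*(-16) = -272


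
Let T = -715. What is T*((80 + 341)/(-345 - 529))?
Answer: 301015/874 ≈ 344.41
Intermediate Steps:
T*((80 + 341)/(-345 - 529)) = -715*(80 + 341)/(-345 - 529) = -301015/(-874) = -301015*(-1)/874 = -715*(-421/874) = 301015/874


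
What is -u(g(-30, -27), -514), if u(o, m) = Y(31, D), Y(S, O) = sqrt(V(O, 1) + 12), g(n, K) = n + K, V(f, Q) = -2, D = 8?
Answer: -sqrt(10) ≈ -3.1623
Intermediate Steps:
g(n, K) = K + n
Y(S, O) = sqrt(10) (Y(S, O) = sqrt(-2 + 12) = sqrt(10))
u(o, m) = sqrt(10)
-u(g(-30, -27), -514) = -sqrt(10)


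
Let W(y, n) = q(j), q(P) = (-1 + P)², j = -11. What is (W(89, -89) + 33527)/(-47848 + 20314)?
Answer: -33671/27534 ≈ -1.2229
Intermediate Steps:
W(y, n) = 144 (W(y, n) = (-1 - 11)² = (-12)² = 144)
(W(89, -89) + 33527)/(-47848 + 20314) = (144 + 33527)/(-47848 + 20314) = 33671/(-27534) = 33671*(-1/27534) = -33671/27534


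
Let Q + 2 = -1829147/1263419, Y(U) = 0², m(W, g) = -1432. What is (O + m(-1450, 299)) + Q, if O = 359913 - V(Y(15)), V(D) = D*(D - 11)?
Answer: 452907350554/1263419 ≈ 3.5848e+5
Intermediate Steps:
Y(U) = 0
V(D) = D*(-11 + D)
Q = -4355985/1263419 (Q = -2 - 1829147/1263419 = -4355985/1263419 ≈ -3.4478)
O = 359913 (O = 359913 - 0*(-11 + 0) = 359913 - 0*(-11) = 359913 - 1*0 = 359913 + 0 = 359913)
(O + m(-1450, 299)) + Q = (359913 - 1432) - 4355985/1263419 = 358481 - 4355985/1263419 = 452907350554/1263419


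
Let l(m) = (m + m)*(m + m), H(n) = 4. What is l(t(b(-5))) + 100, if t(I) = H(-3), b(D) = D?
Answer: 164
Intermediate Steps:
t(I) = 4
l(m) = 4*m² (l(m) = (2*m)*(2*m) = 4*m²)
l(t(b(-5))) + 100 = 4*4² + 100 = 4*16 + 100 = 64 + 100 = 164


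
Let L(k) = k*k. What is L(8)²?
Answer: 4096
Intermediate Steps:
L(k) = k²
L(8)² = (8²)² = 64² = 4096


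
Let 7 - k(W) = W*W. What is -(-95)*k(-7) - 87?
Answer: -4077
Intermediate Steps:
k(W) = 7 - W**2 (k(W) = 7 - W*W = 7 - W**2)
-(-95)*k(-7) - 87 = -(-95)*(7 - 1*(-7)**2) - 87 = -(-95)*(7 - 1*49) - 87 = -(-95)*(7 - 49) - 87 = -(-95)*(-42) - 87 = -95*42 - 87 = -3990 - 87 = -4077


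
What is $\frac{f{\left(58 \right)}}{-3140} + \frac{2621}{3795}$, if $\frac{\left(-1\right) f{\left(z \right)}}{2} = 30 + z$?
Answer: $\frac{444893}{595815} \approx 0.7467$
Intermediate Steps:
$f{\left(z \right)} = -60 - 2 z$ ($f{\left(z \right)} = - 2 \left(30 + z\right) = -60 - 2 z$)
$\frac{f{\left(58 \right)}}{-3140} + \frac{2621}{3795} = \frac{-60 - 116}{-3140} + \frac{2621}{3795} = \left(-60 - 116\right) \left(- \frac{1}{3140}\right) + 2621 \cdot \frac{1}{3795} = \left(-176\right) \left(- \frac{1}{3140}\right) + \frac{2621}{3795} = \frac{44}{785} + \frac{2621}{3795} = \frac{444893}{595815}$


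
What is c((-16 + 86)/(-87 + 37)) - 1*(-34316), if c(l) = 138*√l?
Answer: 34316 + 138*I*√35/5 ≈ 34316.0 + 163.28*I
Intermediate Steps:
c((-16 + 86)/(-87 + 37)) - 1*(-34316) = 138*√((-16 + 86)/(-87 + 37)) - 1*(-34316) = 138*√(70/(-50)) + 34316 = 138*√(70*(-1/50)) + 34316 = 138*√(-7/5) + 34316 = 138*(I*√35/5) + 34316 = 138*I*√35/5 + 34316 = 34316 + 138*I*√35/5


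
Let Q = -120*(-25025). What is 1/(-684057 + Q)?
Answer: 1/2318943 ≈ 4.3123e-7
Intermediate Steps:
Q = 3003000 (Q = -1*(-3003000) = 3003000)
1/(-684057 + Q) = 1/(-684057 + 3003000) = 1/2318943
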